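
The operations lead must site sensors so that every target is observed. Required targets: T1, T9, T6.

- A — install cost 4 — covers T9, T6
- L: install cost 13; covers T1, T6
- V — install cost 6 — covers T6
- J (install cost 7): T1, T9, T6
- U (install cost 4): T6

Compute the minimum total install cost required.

7

The greedy cost-per-new-target heuristic would pick A and J for 11, but a cheaper cover exists.
J alone covers T1, T9, T6 — every target.
Total install cost: 7.
No cover costs less than 7.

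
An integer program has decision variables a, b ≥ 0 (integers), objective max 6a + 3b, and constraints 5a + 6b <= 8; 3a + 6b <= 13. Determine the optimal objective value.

6

The continuous relaxation peaks at (1.6, 0) with value 9.60; rounding to a feasible lattice point costs some objective.
(a,b)=(1,0): 5·1+6·0=5≤8, 3·1+6·0=3≤13, objective 6.
(a,b)=(0,1): 5·0+6·1=6≤8, 3·0+6·1=6≤13, objective 3.
(a,b)=(0,0): 5·0+6·0=0≤8, 3·0+6·0=0≤13, objective 0.
The best lattice point is (1,0), giving 6.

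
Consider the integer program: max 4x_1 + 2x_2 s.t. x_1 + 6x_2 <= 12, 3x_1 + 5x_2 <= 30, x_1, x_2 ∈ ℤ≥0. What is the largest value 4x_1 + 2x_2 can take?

40

(x_1,x_2)=(10,0): 1·10+6·0=10≤12, 3·10+5·0=30≤30, objective 40.
(x_1,x_2)=(9,0): 1·9+6·0=9≤12, 3·9+5·0=27≤30, objective 36.
The best lattice point is (10,0), giving 40.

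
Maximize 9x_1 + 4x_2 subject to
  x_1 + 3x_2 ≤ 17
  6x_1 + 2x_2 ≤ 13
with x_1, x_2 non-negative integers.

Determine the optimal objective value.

Relaxing integrality, the LP optimum is 25.06 at (x_1,x_2) = (0.312, 5.56), which is not an integer point.
(x_1,x_2)=(1,3): 1·1+3·3=10≤17, 6·1+2·3=12≤13, objective 21.
(x_1,x_2)=(0,5): 1·0+3·5=15≤17, 6·0+2·5=10≤13, objective 20.
The best lattice point is (1,3), giving 21.

21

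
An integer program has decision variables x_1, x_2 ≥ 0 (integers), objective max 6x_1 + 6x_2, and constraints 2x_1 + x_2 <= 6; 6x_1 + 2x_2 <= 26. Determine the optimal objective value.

(x_1,x_2)=(0,6) is feasible, giving 36.
(x_1,x_2)=(0,5) is feasible, giving 30.
Maximum is 36 at (x_1,x_2)=(0,6).

36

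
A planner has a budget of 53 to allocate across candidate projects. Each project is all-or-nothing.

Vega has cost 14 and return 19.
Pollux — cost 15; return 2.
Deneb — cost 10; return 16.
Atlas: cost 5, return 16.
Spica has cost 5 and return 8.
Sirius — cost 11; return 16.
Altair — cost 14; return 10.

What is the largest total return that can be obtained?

Take Vega, Deneb, Atlas, Spica, and Sirius: cost 14 + 10 + 5 + 5 + 11 = 45 ≤ 53, return 19 + 16 + 16 + 8 + 16 = 75.
No other feasible combination does better.

75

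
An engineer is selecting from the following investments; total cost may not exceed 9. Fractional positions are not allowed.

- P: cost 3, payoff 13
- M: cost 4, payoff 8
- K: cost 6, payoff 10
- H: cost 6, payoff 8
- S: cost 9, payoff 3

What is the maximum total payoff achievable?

23

Take P and K: cost 3 + 6 = 9 ≤ 9, payoff 13 + 10 = 23.
No other feasible combination does better.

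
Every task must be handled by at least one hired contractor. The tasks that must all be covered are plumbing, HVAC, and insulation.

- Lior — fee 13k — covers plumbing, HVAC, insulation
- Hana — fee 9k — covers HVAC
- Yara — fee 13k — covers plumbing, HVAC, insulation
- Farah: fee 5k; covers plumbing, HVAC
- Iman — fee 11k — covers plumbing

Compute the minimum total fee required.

13

Lior alone covers plumbing, HVAC, insulation — every task.
Total fee: 13.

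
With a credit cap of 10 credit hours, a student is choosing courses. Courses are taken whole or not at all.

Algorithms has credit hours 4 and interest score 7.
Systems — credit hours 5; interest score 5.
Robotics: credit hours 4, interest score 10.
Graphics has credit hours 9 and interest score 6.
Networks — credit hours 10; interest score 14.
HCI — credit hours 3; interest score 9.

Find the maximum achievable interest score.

Allowing fractional choices, the relaxed optimum would be about 24.2, but courses are indivisible.
Algorithms + Robotics: credit hours 4 + 4 = 8 ≤ 10, interest score 7 + 10 = 17.
Algorithms + HCI: credit hours 4 + 3 = 7 ≤ 10, interest score 7 + 9 = 16.
Robotics + HCI: credit hours 4 + 3 = 7 ≤ 10, interest score 10 + 9 = 19.
Best is Robotics and HCI with total interest score 19.

19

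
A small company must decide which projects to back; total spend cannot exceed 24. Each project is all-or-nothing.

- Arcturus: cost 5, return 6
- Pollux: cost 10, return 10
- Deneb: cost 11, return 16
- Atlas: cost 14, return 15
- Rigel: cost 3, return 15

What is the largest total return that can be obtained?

41

Allowing fractional choices, the relaxed optimum would be about 42.4, but projects are indivisible.
Arcturus + Atlas + Rigel: cost 5 + 14 + 3 = 22 ≤ 24, return 6 + 15 + 15 = 36.
Pollux + Deneb + Rigel: cost 10 + 11 + 3 = 24 ≤ 24, return 10 + 16 + 15 = 41.
Arcturus + Deneb + Rigel: cost 5 + 11 + 3 = 19 ≤ 24, return 6 + 16 + 15 = 37.
Best is Pollux, Deneb, and Rigel with total return 41.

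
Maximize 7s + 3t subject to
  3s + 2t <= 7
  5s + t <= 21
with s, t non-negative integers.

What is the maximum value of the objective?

14

The continuous relaxation peaks at (2.33, 0) with value 16.33; rounding to a feasible lattice point costs some objective.
(s,t)=(2,0): 3·2+2·0=6≤7, 5·2+1·0=10≤21, objective 14.
(s,t)=(1,1): 3·1+2·1=5≤7, 5·1+1·1=6≤21, objective 10.
(s,t)=(1,0): 3·1+2·0=3≤7, 5·1+1·0=5≤21, objective 7.
The best lattice point is (2,0), giving 14.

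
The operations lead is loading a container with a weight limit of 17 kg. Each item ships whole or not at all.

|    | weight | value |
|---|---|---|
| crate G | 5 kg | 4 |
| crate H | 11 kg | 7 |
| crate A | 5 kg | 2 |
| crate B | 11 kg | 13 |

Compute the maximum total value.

Treat it as a binary knapsack problem.
Allowing fractional choices, the relaxed optimum would be about 17.6, but items are indivisible.
crate G + crate B: weight 5 + 11 = 16 ≤ 17, value 4 + 13 = 17.
crate A + crate B: weight 5 + 11 = 16 ≤ 17, value 2 + 13 = 15.
Best is crate G and crate B with total value 17.

17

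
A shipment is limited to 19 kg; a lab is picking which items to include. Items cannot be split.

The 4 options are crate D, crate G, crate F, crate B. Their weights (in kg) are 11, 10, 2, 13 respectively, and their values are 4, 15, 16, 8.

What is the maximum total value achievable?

31

Take crate G and crate F: weight 10 + 2 = 12 ≤ 19, value 15 + 16 = 31.
No other feasible combination does better.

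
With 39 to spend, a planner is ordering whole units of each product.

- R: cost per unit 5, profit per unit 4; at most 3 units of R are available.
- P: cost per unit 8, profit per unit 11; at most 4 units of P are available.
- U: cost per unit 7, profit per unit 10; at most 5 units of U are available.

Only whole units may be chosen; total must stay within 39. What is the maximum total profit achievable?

54

U has the best ratio (10/7); taking only U gives at most 5×10 = 50 (stopped by the cost limit).
Mixing does better — 4×P and 1×U: cost 39 ≤ 39, profit 4·11 + 1·10 = 54.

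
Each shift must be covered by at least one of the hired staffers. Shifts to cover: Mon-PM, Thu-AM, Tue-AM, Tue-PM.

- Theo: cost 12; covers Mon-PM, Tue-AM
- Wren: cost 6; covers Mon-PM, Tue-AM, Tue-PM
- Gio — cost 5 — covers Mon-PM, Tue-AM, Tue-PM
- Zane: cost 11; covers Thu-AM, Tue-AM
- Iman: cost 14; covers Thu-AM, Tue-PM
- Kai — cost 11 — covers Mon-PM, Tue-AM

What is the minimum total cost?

16

Choose Gio and Zane: together they cover Mon-PM, Thu-AM, Tue-AM, Tue-PM — every shift.
Total cost: 5 + 11 = 16.
No cover costs less than 16.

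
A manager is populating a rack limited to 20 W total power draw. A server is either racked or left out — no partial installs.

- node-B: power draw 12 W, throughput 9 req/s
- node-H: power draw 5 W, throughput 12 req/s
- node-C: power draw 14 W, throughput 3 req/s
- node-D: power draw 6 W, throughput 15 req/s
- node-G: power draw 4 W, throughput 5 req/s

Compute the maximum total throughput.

This is an integer program with binary decision variables.
Allowing fractional choices, the relaxed optimum would be about 35.8, but servers are indivisible.
node-H + node-D + node-G: power draw 5 + 6 + 4 = 15 ≤ 20, throughput 12 + 15 + 5 = 32.
node-H + node-D: power draw 5 + 6 = 11 ≤ 20, throughput 12 + 15 = 27.
node-B + node-D: power draw 12 + 6 = 18 ≤ 20, throughput 9 + 15 = 24.
Best is node-H, node-D, and node-G with total throughput 32.

32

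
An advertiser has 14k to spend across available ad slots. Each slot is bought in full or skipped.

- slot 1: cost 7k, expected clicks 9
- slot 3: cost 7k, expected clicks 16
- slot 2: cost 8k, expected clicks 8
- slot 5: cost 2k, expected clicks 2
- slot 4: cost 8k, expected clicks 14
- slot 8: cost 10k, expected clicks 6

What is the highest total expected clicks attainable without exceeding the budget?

Allowing fractional choices, the relaxed optimum would be about 28.2, but ad slots are indivisible.
slot 1 + slot 3: cost 7 + 7 = 14 ≤ 14, expected clicks 9 + 16 = 25.
slot 3: cost 7 ≤ 14, expected clicks 16.
slot 3 + slot 5: cost 7 + 2 = 9 ≤ 14, expected clicks 16 + 2 = 18.
Best is slot 1 and slot 3 with total expected clicks 25.

25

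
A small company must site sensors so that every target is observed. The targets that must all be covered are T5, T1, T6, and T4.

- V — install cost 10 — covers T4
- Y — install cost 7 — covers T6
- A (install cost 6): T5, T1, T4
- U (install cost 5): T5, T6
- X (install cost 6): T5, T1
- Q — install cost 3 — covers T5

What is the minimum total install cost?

Choose A and U: together they cover T5, T1, T6, T4 — every target.
Total install cost: 6 + 5 = 11.
No cover costs less than 11.

11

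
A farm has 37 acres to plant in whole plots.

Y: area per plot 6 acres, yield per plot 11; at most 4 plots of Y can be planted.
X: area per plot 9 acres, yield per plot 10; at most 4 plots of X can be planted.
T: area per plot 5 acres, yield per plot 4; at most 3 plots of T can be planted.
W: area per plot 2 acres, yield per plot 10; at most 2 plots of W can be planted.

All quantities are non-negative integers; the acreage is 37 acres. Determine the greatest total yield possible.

74

W has the best ratio (10/2); taking only W gives at most 2×10 = 20 (stopped by the supply cap of 2).
Mixing does better — 4×Y, 1×X, and 2×W: area 37 ≤ 37, yield 4·11 + 1·10 + 2·10 = 74.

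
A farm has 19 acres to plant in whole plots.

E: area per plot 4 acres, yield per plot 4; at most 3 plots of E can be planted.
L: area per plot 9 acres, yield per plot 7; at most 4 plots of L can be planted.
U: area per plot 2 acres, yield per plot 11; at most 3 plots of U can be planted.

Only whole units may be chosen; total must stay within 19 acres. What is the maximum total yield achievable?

Take 3×E and 3×U: area 18 ≤ 19, yield 3·4 + 3·11 = 45.
U has the best ratio (11/2) and is taken to its limit of 3; remaining capacity is filled optimally with the others.

45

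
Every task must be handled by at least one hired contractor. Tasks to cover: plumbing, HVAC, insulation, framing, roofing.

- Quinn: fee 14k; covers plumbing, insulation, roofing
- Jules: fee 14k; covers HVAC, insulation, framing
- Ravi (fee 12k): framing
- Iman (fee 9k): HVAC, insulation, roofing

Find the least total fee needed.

28

This is a weighted set-cover instance.
The greedy cost-per-new-task heuristic would pick Iman, Ravi, and Quinn for 35, but a cheaper cover exists.
Choose Quinn and Jules: together they cover plumbing, HVAC, insulation, framing, roofing — every task.
Total fee: 14 + 14 = 28.
No cover costs less than 28.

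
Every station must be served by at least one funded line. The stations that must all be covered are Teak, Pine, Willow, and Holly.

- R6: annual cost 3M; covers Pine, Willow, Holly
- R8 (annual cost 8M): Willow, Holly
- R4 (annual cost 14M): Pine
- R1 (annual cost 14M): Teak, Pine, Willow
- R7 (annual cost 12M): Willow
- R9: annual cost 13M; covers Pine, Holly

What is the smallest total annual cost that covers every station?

Choose R6 and R1: together they cover Teak, Pine, Willow, Holly — every station.
Total annual cost: 3 + 14 = 17.
No cover costs less than 17.

17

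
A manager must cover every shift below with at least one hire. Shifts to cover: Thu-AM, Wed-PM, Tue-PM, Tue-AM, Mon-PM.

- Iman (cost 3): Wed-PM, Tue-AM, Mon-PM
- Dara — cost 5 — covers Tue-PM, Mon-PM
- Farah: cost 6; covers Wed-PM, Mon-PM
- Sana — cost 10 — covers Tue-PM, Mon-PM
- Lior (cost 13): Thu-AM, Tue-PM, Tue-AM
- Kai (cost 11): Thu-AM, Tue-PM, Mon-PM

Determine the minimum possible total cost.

The greedy cost-per-new-shift heuristic would pick Iman, Dara, and Kai for 19, but a cheaper cover exists.
Choose Iman and Kai: together they cover Thu-AM, Wed-PM, Tue-PM, Tue-AM, Mon-PM — every shift.
Total cost: 3 + 11 = 14.
No cover costs less than 14.

14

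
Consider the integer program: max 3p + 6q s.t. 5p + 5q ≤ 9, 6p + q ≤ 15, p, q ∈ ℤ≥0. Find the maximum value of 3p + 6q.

6

(p,q)=(0,1) is feasible, giving 6.
(p,q)=(1,0) is feasible, giving 3.
(p,q)=(0,0) is feasible, giving 0.
Maximum is 6 at (p,q)=(0,1).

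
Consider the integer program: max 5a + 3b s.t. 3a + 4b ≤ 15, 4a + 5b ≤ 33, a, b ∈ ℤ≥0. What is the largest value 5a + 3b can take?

25

(a,b)=(5,0): 3·5+4·0=15≤15, 4·5+5·0=20≤33, objective 25.
(a,b)=(4,0): 3·4+4·0=12≤15, 4·4+5·0=16≤33, objective 20.
No feasible integer point exceeds 25.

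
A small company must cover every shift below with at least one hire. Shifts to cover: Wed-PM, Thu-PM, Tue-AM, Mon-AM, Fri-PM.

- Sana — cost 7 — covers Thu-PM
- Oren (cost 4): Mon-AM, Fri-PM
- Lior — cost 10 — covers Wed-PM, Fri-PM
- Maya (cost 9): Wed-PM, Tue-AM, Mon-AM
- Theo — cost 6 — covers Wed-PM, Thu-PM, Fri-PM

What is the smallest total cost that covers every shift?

The greedy cost-per-new-shift heuristic would pick Oren, Theo, and Maya for 19, but a cheaper cover exists.
Choose Maya and Theo: together they cover Wed-PM, Thu-PM, Tue-AM, Mon-AM, Fri-PM — every shift.
Total cost: 9 + 6 = 15.
No cover costs less than 15.

15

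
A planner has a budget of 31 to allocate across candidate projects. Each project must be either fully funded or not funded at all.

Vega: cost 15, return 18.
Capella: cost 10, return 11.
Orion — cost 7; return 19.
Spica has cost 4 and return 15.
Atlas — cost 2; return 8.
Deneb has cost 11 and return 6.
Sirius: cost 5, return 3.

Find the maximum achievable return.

60

Allowing fractional choices, the relaxed optimum would be about 63.3, but projects are indivisible.
Vega + Orion + Spica + Atlas: cost 15 + 7 + 4 + 2 = 28 ≤ 31, return 18 + 19 + 15 + 8 = 60.
Capella + Orion + Spica + Atlas + Sirius: cost 10 + 7 + 4 + 2 + 5 = 28 ≤ 31, return 11 + 19 + 15 + 8 + 3 = 56.
Vega + Orion + Spica + Sirius: cost 15 + 7 + 4 + 5 = 31 ≤ 31, return 18 + 19 + 15 + 3 = 55.
Best is Vega, Orion, Spica, and Atlas with total return 60.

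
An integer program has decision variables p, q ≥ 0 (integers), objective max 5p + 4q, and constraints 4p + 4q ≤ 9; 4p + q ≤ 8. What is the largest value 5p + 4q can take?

The continuous relaxation peaks at (1.92, 0.333) with value 10.92; rounding to a feasible lattice point costs some objective.
(p,q)=(2,0) is feasible, giving 10.
(p,q)=(1,1) is feasible, giving 9.
(p,q)=(1,0) is feasible, giving 5.
No feasible integer point exceeds 10.

10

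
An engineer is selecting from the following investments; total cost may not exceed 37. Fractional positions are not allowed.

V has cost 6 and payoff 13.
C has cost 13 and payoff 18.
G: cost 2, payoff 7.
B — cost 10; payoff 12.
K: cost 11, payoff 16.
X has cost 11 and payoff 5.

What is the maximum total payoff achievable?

54

V + C + G + B: cost 6 + 13 + 2 + 10 = 31 ≤ 37, payoff 13 + 18 + 7 + 12 = 50.
C + G + B + K: cost 13 + 2 + 10 + 11 = 36 ≤ 37, payoff 18 + 7 + 12 + 16 = 53.
V + C + G + K: cost 6 + 13 + 2 + 11 = 32 ≤ 37, payoff 13 + 18 + 7 + 16 = 54.
Best is V, C, G, and K with total payoff 54.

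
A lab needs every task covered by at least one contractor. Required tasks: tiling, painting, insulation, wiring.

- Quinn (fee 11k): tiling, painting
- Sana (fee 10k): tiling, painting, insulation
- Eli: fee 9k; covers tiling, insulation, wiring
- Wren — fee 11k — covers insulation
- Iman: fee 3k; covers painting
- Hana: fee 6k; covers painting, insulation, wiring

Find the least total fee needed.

12

This is a weighted set-cover instance.
The greedy cost-per-new-task heuristic would pick Hana and Eli for 15, but a cheaper cover exists.
Choose Eli and Iman: together they cover tiling, painting, insulation, wiring — every task.
Total fee: 9 + 3 = 12.
No cover costs less than 12.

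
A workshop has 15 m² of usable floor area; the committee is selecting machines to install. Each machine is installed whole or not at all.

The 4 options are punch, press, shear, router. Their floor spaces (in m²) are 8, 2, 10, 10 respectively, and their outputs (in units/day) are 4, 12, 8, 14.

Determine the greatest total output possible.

This is an integer program with binary decision variables.
Allowing fractional choices, the relaxed optimum would be about 28.4, but machines are indivisible.
press + shear: floor space 2 + 10 = 12 ≤ 15, output 12 + 8 = 20.
punch + press: floor space 8 + 2 = 10 ≤ 15, output 4 + 12 = 16.
press + router: floor space 2 + 10 = 12 ≤ 15, output 12 + 14 = 26.
Best is press and router with total output 26.

26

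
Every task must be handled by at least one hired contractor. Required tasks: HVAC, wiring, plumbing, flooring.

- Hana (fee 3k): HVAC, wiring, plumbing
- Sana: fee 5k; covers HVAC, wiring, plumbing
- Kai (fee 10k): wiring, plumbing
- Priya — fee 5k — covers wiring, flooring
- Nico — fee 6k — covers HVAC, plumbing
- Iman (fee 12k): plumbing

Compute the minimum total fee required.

Choose Hana and Priya: together they cover HVAC, wiring, plumbing, flooring — every task.
Total fee: 3 + 5 = 8.
No cover costs less than 8.

8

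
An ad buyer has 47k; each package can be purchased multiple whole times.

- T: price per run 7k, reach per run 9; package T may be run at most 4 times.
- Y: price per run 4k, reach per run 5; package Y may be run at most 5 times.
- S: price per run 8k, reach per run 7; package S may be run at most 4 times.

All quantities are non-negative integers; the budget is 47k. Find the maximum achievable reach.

This is a bounded integer knapsack.
4×T and 4×Y: price 44 ≤ 47, reach 4·9 + 4·5 = 56.
3×T, 4×Y, and 1×S: price 45 ≤ 47, reach 3·9 + 4·5 + 1·7 = 54.
Best is 56.

56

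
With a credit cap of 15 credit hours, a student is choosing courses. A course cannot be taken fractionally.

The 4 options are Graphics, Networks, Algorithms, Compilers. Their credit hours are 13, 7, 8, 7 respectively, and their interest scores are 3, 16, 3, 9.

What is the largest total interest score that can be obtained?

Allowing fractional choices, the relaxed optimum would be about 25.4, but courses are indivisible.
Networks + Algorithms: credit hours 7 + 8 = 15 ≤ 15, interest score 16 + 3 = 19.
Networks + Compilers: credit hours 7 + 7 = 14 ≤ 15, interest score 16 + 9 = 25.
Best is Networks and Compilers with total interest score 25.

25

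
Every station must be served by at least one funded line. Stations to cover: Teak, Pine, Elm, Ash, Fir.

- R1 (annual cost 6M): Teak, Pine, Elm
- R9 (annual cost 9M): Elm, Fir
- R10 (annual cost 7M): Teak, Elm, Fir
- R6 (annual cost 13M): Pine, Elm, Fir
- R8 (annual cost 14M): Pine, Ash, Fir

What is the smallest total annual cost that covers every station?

The greedy cost-per-new-station heuristic would pick R1, R10, and R8 for 27, but a cheaper cover exists.
Choose R1 and R8: together they cover Teak, Pine, Elm, Ash, Fir — every station.
Total annual cost: 6 + 14 = 20.
No cover costs less than 20.

20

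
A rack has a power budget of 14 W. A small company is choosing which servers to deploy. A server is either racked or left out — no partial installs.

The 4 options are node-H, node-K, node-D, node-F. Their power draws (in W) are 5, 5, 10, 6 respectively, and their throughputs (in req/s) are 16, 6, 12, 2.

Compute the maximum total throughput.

node-H + node-K: power draw 5 + 5 = 10 ≤ 14, throughput 16 + 6 = 22.
node-H + node-F: power draw 5 + 6 = 11 ≤ 14, throughput 16 + 2 = 18.
node-H: power draw 5 ≤ 14, throughput 16.
Best is node-H and node-K with total throughput 22.

22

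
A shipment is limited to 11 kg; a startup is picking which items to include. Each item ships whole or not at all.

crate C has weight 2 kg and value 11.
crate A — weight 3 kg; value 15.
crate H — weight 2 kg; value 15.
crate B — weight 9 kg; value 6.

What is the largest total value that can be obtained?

Allowing fractional choices, the relaxed optimum would be about 43.7, but items are indivisible.
crate C + crate A + crate H: weight 2 + 3 + 2 = 7 ≤ 11, value 11 + 15 + 15 = 41.
crate A + crate H: weight 3 + 2 = 5 ≤ 11, value 15 + 15 = 30.
Best is crate C, crate A, and crate H with total value 41.

41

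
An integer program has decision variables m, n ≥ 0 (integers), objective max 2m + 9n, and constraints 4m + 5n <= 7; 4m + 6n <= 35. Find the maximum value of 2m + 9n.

9

The continuous relaxation peaks at (0, 1.4) with value 12.60; rounding to a feasible lattice point costs some objective.
(m,n)=(0,1): 4·0+5·1=5≤7, 4·0+6·1=6≤35, objective 9.
(m,n)=(1,0): 4·1+5·0=4≤7, 4·1+6·0=4≤35, objective 2.
(m,n)=(0,0): 4·0+5·0=0≤7, 4·0+6·0=0≤35, objective 0.
The best lattice point is (0,1), giving 9.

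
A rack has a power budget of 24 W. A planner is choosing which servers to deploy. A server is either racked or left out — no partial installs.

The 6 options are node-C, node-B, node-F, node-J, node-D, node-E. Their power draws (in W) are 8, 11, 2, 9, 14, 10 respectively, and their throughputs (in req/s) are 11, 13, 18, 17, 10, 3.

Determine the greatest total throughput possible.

Treat it as a binary knapsack problem.
node-B + node-F + node-J: power draw 11 + 2 + 9 = 22 ≤ 24, throughput 13 + 18 + 17 = 48.
node-C + node-F + node-J: power draw 8 + 2 + 9 = 19 ≤ 24, throughput 11 + 18 + 17 = 46.
node-C + node-B + node-F: power draw 8 + 11 + 2 = 21 ≤ 24, throughput 11 + 13 + 18 = 42.
Best is node-B, node-F, and node-J with total throughput 48.

48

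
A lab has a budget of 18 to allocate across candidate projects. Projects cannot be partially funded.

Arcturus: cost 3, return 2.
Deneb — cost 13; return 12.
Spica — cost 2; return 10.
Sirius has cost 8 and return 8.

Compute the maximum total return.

Allowing fractional choices, the relaxed optimum would be about 25.4, but projects are indivisible.
Arcturus + Spica + Sirius: cost 3 + 2 + 8 = 13 ≤ 18, return 2 + 10 + 8 = 20.
Deneb + Spica: cost 13 + 2 = 15 ≤ 18, return 12 + 10 = 22.
Arcturus + Deneb + Spica: cost 3 + 13 + 2 = 18 ≤ 18, return 2 + 12 + 10 = 24.
Best is Arcturus, Deneb, and Spica with total return 24.

24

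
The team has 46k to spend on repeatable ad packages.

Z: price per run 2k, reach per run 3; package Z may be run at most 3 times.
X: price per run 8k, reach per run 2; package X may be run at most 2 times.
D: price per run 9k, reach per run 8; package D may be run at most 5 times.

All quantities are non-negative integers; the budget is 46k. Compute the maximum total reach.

41

Z has the best ratio (3/2); taking only Z gives at most 3×3 = 9 (stopped by the supply cap of 3).
Mixing does better — 3×Z and 4×D: price 42 ≤ 46, reach 3·3 + 4·8 = 41.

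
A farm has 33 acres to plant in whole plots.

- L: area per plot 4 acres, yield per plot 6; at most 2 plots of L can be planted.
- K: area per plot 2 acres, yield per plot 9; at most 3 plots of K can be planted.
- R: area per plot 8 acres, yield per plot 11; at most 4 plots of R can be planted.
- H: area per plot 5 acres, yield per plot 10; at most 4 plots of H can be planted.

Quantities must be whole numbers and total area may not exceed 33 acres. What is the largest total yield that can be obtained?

K has the best ratio (9/2); taking only K gives at most 3×9 = 27 (stopped by the supply cap of 3).
Mixing does better — 1×L, 3×K, 1×R, and 3×H: area 33 ≤ 33, yield 1·6 + 3·9 + 1·11 + 3·10 = 74.

74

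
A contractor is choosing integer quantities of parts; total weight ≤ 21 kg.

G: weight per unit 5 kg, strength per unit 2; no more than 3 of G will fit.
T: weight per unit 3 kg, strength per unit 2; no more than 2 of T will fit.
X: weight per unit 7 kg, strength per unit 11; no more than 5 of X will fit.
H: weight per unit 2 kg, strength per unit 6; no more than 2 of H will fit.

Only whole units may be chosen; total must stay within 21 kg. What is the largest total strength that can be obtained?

36

H has the best ratio (6/2); taking only H gives at most 2×6 = 12 (stopped by the supply cap of 2).
Mixing does better — 1×T, 2×X, and 2×H: weight 21 ≤ 21, strength 1·2 + 2·11 + 2·6 = 36.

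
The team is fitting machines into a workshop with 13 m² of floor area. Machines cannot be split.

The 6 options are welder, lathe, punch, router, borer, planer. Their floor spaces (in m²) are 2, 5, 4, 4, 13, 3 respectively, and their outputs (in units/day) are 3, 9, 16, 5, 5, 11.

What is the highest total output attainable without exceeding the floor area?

36

welder + punch + router + planer: floor space 2 + 4 + 4 + 3 = 13 ≤ 13, output 3 + 16 + 5 + 11 = 35.
lathe + punch + planer: floor space 5 + 4 + 3 = 12 ≤ 13, output 9 + 16 + 11 = 36.
punch + router + planer: floor space 4 + 4 + 3 = 11 ≤ 13, output 16 + 5 + 11 = 32.
Best is lathe, punch, and planer with total output 36.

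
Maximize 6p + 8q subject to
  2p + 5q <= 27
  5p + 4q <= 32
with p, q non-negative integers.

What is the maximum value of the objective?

50

Relaxing integrality, the LP optimum is 51.76 at (p,q) = (3.06, 4.18), which is not an integer point.
(p,q)=(3,4) is feasible, giving 50.
(p,q)=(4,3) is feasible, giving 48.
(p,q)=(2,4) is feasible, giving 44.
(p,q)=(3,3) is feasible, giving 42.
No feasible integer point exceeds 50.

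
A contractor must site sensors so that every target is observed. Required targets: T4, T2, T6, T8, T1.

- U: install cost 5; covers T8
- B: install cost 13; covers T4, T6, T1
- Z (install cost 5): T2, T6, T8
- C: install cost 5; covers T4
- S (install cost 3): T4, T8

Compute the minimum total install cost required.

18

The greedy cost-per-new-target heuristic would pick S, Z, and B for 21, but a cheaper cover exists.
Choose B and Z: together they cover T4, T2, T6, T8, T1 — every target.
Total install cost: 13 + 5 = 18.
No cover costs less than 18.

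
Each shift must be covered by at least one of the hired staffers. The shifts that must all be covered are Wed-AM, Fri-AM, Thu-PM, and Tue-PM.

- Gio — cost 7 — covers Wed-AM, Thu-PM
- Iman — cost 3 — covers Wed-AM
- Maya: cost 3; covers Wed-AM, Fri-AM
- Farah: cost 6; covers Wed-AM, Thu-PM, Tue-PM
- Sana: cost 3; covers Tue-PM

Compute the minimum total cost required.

9

Choose Maya and Farah: together they cover Wed-AM, Fri-AM, Thu-PM, Tue-PM — every shift.
Total cost: 3 + 6 = 9.
No cover costs less than 9.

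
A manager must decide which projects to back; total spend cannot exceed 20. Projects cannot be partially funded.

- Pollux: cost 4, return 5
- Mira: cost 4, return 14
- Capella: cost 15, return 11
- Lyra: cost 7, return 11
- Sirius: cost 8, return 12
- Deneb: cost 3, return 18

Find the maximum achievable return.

49

This is a 0-1 knapsack instance.
Mira + Sirius + Deneb: cost 4 + 8 + 3 = 15 ≤ 20, return 14 + 12 + 18 = 44.
Pollux + Mira + Lyra + Deneb: cost 4 + 4 + 7 + 3 = 18 ≤ 20, return 5 + 14 + 11 + 18 = 48.
Pollux + Mira + Sirius + Deneb: cost 4 + 4 + 8 + 3 = 19 ≤ 20, return 5 + 14 + 12 + 18 = 49.
Best is Pollux, Mira, Sirius, and Deneb with total return 49.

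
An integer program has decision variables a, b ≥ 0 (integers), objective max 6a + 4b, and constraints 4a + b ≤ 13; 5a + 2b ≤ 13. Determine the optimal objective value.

The continuous relaxation peaks at (0, 6.5) with value 26.00; rounding to a feasible lattice point costs some objective.
(a,b)=(0,6): 4·0+1·6=6≤13, 5·0+2·6=12≤13, objective 24.
(a,b)=(0,5): 4·0+1·5=5≤13, 5·0+2·5=10≤13, objective 20.
The best lattice point is (0,6), giving 24.

24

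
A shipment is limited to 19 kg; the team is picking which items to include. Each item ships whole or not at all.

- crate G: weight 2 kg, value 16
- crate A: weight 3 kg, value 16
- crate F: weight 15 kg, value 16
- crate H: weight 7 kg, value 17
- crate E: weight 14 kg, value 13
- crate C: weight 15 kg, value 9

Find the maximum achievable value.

49

Treat it as a binary knapsack problem.
Allowing fractional choices, the relaxed optimum would be about 56.5, but items are indivisible.
crate G + crate A + crate H: weight 2 + 3 + 7 = 12 ≤ 19, value 16 + 16 + 17 = 49.
crate G + crate A + crate E: weight 2 + 3 + 14 = 19 ≤ 19, value 16 + 16 + 13 = 45.
Best is crate G, crate A, and crate H with total value 49.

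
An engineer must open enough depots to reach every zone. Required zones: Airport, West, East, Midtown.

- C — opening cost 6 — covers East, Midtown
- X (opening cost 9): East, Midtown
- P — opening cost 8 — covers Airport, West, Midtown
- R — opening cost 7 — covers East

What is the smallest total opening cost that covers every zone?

Choose C and P: together they cover Airport, West, East, Midtown — every zone.
Total opening cost: 6 + 8 = 14.
No cover costs less than 14.

14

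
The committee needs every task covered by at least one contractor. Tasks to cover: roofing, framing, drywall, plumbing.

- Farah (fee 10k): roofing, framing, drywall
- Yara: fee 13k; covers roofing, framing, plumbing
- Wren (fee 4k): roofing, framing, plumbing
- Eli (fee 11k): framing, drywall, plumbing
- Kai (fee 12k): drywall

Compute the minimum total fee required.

This is a weighted set-cover instance.
Choose Farah and Wren: together they cover roofing, framing, drywall, plumbing — every task.
Total fee: 10 + 4 = 14.

14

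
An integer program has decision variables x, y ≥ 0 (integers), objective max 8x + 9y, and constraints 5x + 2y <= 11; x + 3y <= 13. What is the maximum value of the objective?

Relaxing integrality, the LP optimum is 41.69 at (x,y) = (0.538, 4.15), which is not an integer point.
(x,y)=(0,4): 5·0+2·4=8≤11, 1·0+3·4=12≤13, objective 36.
(x,y)=(1,3): 5·1+2·3=11≤11, 1·1+3·3=10≤13, objective 35.
(x,y)=(0,3): 5·0+2·3=6≤11, 1·0+3·3=9≤13, objective 27.
Maximum is 36 at (x,y)=(0,4).

36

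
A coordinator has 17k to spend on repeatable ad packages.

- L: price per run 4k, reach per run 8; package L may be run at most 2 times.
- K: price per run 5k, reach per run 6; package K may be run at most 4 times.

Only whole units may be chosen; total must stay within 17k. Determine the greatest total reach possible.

22

Take 2×L and 1×K: price 13 ≤ 17, reach 2·8 + 1·6 = 22.
L has the best ratio (8/4) and is taken to its limit of 2; remaining capacity is filled optimally with the others.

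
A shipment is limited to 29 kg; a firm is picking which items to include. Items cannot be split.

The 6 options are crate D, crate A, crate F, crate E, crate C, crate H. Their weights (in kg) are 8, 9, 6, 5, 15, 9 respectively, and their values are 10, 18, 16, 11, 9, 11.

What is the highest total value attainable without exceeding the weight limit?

56

Allowing fractional choices, the relaxed optimum would be about 56.2, but items are indivisible.
crate D + crate F + crate E + crate H: weight 8 + 6 + 5 + 9 = 28 ≤ 29, value 10 + 16 + 11 + 11 = 48.
crate D + crate A + crate F + crate E: weight 8 + 9 + 6 + 5 = 28 ≤ 29, value 10 + 18 + 16 + 11 = 55.
crate A + crate F + crate E + crate H: weight 9 + 6 + 5 + 9 = 29 ≤ 29, value 18 + 16 + 11 + 11 = 56.
Best is crate A, crate F, crate E, and crate H with total value 56.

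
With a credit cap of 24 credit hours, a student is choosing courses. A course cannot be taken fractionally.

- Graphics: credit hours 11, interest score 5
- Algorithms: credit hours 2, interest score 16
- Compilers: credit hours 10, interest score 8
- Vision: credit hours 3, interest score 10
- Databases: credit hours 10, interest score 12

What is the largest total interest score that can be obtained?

Allowing fractional choices, the relaxed optimum would be about 45.2, but courses are indivisible.
Algorithms + Compilers + Vision: credit hours 2 + 10 + 3 = 15 ≤ 24, interest score 16 + 8 + 10 = 34.
Algorithms + Compilers + Databases: credit hours 2 + 10 + 10 = 22 ≤ 24, interest score 16 + 8 + 12 = 36.
Algorithms + Vision + Databases: credit hours 2 + 3 + 10 = 15 ≤ 24, interest score 16 + 10 + 12 = 38.
Best is Algorithms, Vision, and Databases with total interest score 38.

38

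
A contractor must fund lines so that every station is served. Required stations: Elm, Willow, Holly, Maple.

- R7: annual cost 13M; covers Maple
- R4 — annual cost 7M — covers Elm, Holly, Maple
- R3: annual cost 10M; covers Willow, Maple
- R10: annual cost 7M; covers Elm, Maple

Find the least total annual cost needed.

Choose R4 and R3: together they cover Elm, Willow, Holly, Maple — every station.
Total annual cost: 7 + 10 = 17.
No cover costs less than 17.

17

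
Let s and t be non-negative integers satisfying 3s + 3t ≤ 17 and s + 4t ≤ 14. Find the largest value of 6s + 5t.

The continuous relaxation peaks at (5.67, 0) with value 34.00; rounding to a feasible lattice point costs some objective.
(s,t)=(5,0): 3·5+3·0=15≤17, 1·5+4·0=5≤14, objective 30.
(s,t)=(4,1): 3·4+3·1=15≤17, 1·4+4·1=8≤14, objective 29.
(s,t)=(4,0): 3·4+3·0=12≤17, 1·4+4·0=4≤14, objective 24.
The best lattice point is (5,0), giving 30.

30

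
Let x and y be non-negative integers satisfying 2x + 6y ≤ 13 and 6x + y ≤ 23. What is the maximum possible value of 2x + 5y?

Relaxing integrality, the LP optimum is 12.06 at (x,y) = (3.68, 0.941), which is not an integer point.
(x,y)=(3,1) is feasible, giving 11.
(x,y)=(2,1) is feasible, giving 9.
(x,y)=(3,0) is feasible, giving 6.
(x,y)=(2,0) is feasible, giving 4.
No feasible integer point exceeds 11.

11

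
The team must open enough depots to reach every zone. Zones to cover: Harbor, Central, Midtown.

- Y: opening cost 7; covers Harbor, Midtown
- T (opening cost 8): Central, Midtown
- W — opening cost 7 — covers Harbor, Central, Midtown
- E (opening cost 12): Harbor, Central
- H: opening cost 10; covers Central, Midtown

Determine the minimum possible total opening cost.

7

This is a weighted set-cover instance.
W alone covers Harbor, Central, Midtown — every zone.
Total opening cost: 7.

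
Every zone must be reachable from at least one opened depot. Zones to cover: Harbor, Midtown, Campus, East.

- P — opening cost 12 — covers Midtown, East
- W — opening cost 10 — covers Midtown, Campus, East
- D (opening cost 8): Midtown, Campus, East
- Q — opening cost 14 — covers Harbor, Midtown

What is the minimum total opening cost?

Choose D and Q: together they cover Harbor, Midtown, Campus, East — every zone.
Total opening cost: 8 + 14 = 22.
No cover costs less than 22.

22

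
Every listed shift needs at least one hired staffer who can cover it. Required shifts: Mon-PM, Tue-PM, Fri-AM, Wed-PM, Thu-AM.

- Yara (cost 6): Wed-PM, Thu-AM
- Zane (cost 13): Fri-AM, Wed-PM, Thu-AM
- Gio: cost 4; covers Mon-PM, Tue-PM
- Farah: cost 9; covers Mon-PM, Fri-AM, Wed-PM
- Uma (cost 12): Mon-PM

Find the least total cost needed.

17

The greedy cost-per-new-shift heuristic would pick Gio, Yara, and Farah for 19, but a cheaper cover exists.
Choose Zane and Gio: together they cover Mon-PM, Tue-PM, Fri-AM, Wed-PM, Thu-AM — every shift.
Total cost: 13 + 4 = 17.
No cover costs less than 17.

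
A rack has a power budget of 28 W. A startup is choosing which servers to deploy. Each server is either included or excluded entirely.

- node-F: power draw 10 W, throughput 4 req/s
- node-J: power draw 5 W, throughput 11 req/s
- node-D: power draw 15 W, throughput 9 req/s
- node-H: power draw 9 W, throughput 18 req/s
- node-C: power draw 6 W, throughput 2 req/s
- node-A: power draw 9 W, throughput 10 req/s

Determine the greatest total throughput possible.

Allowing fractional choices, the relaxed optimum would be about 42.0, but servers are indivisible.
node-J + node-H + node-A: power draw 5 + 9 + 9 = 23 ≤ 28, throughput 11 + 18 + 10 = 39.
node-F + node-J + node-H: power draw 10 + 5 + 9 = 24 ≤ 28, throughput 4 + 11 + 18 = 33.
Best is node-J, node-H, and node-A with total throughput 39.

39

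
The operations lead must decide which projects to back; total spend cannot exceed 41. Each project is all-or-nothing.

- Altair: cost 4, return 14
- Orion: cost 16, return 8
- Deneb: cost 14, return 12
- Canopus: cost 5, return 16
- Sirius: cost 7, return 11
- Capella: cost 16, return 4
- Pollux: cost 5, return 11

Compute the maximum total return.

This is a 0-1 knapsack instance.
Take Altair, Deneb, Canopus, Sirius, and Pollux: cost 4 + 14 + 5 + 7 + 5 = 35 ≤ 41, return 14 + 12 + 16 + 11 + 11 = 64.
No other feasible combination does better.

64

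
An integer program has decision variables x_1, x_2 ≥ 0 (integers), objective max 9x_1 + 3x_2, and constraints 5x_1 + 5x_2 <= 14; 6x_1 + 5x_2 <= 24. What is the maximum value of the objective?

18

The continuous relaxation peaks at (2.8, 0) with value 25.20; rounding to a feasible lattice point costs some objective.
(x_1,x_2)=(2,0): 5·2+5·0=10≤14, 6·2+5·0=12≤24, objective 18.
(x_1,x_2)=(1,1): 5·1+5·1=10≤14, 6·1+5·1=11≤24, objective 12.
The best lattice point is (2,0), giving 18.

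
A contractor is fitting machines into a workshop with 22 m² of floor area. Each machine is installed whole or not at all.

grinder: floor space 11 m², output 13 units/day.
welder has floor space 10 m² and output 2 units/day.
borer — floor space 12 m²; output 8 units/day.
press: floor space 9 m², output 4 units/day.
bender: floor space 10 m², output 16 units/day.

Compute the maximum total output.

press + bender: floor space 9 + 10 = 19 ≤ 22, output 4 + 16 = 20.
borer + bender: floor space 12 + 10 = 22 ≤ 22, output 8 + 16 = 24.
grinder + bender: floor space 11 + 10 = 21 ≤ 22, output 13 + 16 = 29.
Best is grinder and bender with total output 29.

29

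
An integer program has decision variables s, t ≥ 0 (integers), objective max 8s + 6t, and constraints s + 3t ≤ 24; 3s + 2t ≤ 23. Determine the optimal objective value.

(s,t)=(3,7): 1·3+3·7=24≤24, 3·3+2·7=23≤23, objective 66.
(s,t)=(3,6): 1·3+3·6=21≤24, 3·3+2·6=21≤23, objective 60.
(s,t)=(2,7): 1·2+3·7=23≤24, 3·2+2·7=20≤23, objective 58.
No feasible integer point exceeds 66.

66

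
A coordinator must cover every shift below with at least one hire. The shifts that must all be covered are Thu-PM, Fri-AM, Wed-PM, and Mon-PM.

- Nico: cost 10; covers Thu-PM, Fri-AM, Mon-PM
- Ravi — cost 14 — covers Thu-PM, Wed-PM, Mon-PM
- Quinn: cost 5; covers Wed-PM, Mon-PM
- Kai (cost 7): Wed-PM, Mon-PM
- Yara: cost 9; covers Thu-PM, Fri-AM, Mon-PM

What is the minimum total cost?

Choose Quinn and Yara: together they cover Thu-PM, Fri-AM, Wed-PM, Mon-PM — every shift.
Total cost: 5 + 9 = 14.
No cover costs less than 14.

14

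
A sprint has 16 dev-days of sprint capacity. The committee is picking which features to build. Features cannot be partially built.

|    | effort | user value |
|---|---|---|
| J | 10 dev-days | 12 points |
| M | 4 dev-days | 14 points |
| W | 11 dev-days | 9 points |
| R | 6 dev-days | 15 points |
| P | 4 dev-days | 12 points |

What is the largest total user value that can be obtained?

Allowing fractional choices, the relaxed optimum would be about 43.4, but features are indivisible.
M + R + P: effort 4 + 6 + 4 = 14 ≤ 16, user value 14 + 15 + 12 = 41.
M + R: effort 4 + 6 = 10 ≤ 16, user value 14 + 15 = 29.
Best is M, R, and P with total user value 41.

41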